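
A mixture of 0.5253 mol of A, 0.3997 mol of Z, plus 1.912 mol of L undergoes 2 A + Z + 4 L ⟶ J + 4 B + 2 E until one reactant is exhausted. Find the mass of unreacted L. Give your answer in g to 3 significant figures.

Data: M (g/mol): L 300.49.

259 g

n(A) = 0.5253 mol
n(Z) = 0.3997 mol
n(L) = 1.912 mol
n/ν → A: 0.2627, Z: 0.3997, L: 0.4780; A is limiting.
L consumed = (4/2) × 0.5253 = 1.051 mol
L remaining = 1.912 − 1.051 = 0.8610 mol
mass = 0.8610 × 300.49 = 258.7 g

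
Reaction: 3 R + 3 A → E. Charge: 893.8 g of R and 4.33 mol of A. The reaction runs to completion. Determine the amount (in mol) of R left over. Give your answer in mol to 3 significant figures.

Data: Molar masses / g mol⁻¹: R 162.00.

n(R) = 893.8 / 162.00 = 5.517 mol
n(A) = 4.330 mol
n/ν for R = 5.517/3 = 1.839
n/ν for A = 4.330/3 = 1.443
Smallest n/ν is A → limiting reagent.
R consumed = (3/3) × 4.330 = 4.330 mol
R remaining = 5.517 − 4.330 = 1.187 mol

1.19 mol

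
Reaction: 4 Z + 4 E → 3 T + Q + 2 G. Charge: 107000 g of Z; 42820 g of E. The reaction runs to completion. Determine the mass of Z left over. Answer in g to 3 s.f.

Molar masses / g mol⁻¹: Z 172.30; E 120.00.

45500 g

n(Z) = 107000 / 172.30 = 621.0 mol
n(E) = 42820 / 120.00 = 356.8 mol
n/ν → Z: 155.3, E: 89.20; E is limiting.
Z consumed = (4/4) × 356.8 = 356.8 mol
Z remaining = 621.0 − 356.8 = 264.2 mol
mass = 264.2 × 172.30 = 45520 g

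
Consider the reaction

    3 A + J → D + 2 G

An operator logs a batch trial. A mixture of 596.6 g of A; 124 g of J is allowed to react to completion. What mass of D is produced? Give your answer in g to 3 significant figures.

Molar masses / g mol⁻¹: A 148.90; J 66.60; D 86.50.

116 g

n(A) = 596.6 / 148.90 = 4.007 mol
n(J) = 124.0 / 66.60 = 1.862 mol
n/ν for A = 4.007/3 = 1.336
n/ν for J = 1.862/1 = 1.862
Smallest n/ν is A → limiting reagent.
n(D) = (1/3) × 4.007 = 1.336 mol
mass = 1.336 × 86.50 = 115.6 g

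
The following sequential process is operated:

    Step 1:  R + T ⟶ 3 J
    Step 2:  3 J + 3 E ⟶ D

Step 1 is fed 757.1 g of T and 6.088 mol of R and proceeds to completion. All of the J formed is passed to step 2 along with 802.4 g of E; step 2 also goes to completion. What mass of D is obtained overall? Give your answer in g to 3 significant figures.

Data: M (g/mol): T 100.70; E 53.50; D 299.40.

Step 1:
n(T) = 757.1 / 100.70 = 7.518 mol
n(R) = 6.088 mol
n/ν for T = 7.518/1 = 7.518
n/ν for R = 6.088/1 = 6.088
Smallest n/ν is R → limiting reagent.
n(J) produced = (3/1) × 6.088 = 18.26 mol
Step 2:
n(J) available = 18.26 mol
n(E) = 802.4 / 53.50 = 15.00 mol
n/ν for J = 18.26/3 = 6.087
n/ν for E = 15.00/3 = 5.000
Smallest n/ν is E → limiting reagent.
n(D) = (1/3) × 15.00 = 5.000 mol
mass = 5.000 × 299.40 = 1497 g

1500 g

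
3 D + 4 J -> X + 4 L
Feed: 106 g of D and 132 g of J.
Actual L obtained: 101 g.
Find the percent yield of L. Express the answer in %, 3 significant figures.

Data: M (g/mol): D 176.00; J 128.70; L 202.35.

n(D) = 106.0 / 176.00 = 0.6023 mol
n(J) = 132.0 / 128.70 = 1.026 mol
n/ν for D = 0.6023/3 = 0.2008
n/ν for J = 1.026/4 = 0.2565
Smallest n/ν is D → limiting reagent.
theoretical n(L) = (4/3) × 0.6023 = 0.8031 mol → 162.5 g
% yield = 101 / 162.5 × 100 = 62.15 %

62.2 %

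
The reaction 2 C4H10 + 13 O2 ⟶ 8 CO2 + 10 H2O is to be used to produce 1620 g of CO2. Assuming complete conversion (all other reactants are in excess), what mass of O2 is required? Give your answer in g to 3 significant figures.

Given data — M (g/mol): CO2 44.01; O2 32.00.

n(CO2) = 1620 / 44.01 = 36.81 mol
n(O2) = (13/8) × 36.81 = 59.82 mol
mass = 59.82 × 32.00 = 1914 g

1910 g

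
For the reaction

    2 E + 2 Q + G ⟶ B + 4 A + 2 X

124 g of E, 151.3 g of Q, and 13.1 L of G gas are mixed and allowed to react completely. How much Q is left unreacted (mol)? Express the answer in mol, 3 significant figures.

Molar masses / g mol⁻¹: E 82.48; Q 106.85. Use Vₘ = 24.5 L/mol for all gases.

0.347 mol

n(E) = 124.0 / 82.48 = 1.503 mol
n(Q) = 151.3 / 106.85 = 1.416 mol
n(G) = 13.10 / 24.5 = 0.5347 mol
n/ν → E: 0.7515, Q: 0.7080, G: 0.5347; G is limiting.
Q consumed = (2/1) × 0.5347 = 1.069 mol
Q remaining = 1.416 − 1.069 = 0.3470 mol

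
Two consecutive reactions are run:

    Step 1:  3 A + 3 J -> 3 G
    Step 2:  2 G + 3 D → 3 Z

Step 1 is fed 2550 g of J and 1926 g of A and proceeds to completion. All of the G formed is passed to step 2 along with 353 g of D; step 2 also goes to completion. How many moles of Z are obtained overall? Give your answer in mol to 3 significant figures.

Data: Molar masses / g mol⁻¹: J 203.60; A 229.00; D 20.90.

12.6 mol

Step 1:
n(J) = 2550 / 203.60 = 12.52 mol
n(A) = 1926 / 229.00 = 8.410 mol
n/ν for J = 12.52/3 = 4.173
n/ν for A = 8.410/3 = 2.803
Smallest n/ν is A → limiting reagent.
n(G) produced = (3/3) × 8.410 = 8.410 mol
Step 2:
n(G) available = 8.410 mol
n(D) = 353.0 / 20.90 = 16.89 mol
n/ν for G = 8.410/2 = 4.205
n/ν for D = 16.89/3 = 5.630
Smallest n/ν is G → limiting reagent.
n(Z) = (3/2) × 8.410 = 12.62 mol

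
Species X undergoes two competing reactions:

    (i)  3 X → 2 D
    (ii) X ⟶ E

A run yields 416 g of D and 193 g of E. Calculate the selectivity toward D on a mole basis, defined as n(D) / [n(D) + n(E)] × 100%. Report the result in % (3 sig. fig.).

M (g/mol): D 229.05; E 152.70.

n(D) = 416 / 229.05 = 1.816 mol
n(E) = 193 / 152.70 = 1.264 mol
selectivity = 1.816/(1.816+1.264) × 100 = 58.96 %

59.0 %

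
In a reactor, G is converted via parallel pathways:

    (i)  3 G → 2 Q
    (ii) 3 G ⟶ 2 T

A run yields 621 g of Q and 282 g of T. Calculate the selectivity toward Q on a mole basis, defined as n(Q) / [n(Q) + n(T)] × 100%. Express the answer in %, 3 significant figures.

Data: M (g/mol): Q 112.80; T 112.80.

68.8 %

n(Q) = 621 / 112.80 = 5.505 mol
n(T) = 282 / 112.80 = 2.500 mol
selectivity = 5.505/(5.505+2.500) × 100 = 68.77 %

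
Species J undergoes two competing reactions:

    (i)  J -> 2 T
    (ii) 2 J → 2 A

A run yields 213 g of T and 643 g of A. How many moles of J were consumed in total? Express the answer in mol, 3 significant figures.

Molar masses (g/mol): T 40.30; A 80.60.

n(T) = 213 / 40.30 = 5.285 mol
n(A) = 643 / 80.60 = 7.978 mol
n(J) via (i) = (1/2)×5.285 = 2.643 mol
n(J) via (ii) = (2/2)×7.978 = 7.978 mol
total n(J) = 2.643 + 7.978 = 10.62 mol

10.6 mol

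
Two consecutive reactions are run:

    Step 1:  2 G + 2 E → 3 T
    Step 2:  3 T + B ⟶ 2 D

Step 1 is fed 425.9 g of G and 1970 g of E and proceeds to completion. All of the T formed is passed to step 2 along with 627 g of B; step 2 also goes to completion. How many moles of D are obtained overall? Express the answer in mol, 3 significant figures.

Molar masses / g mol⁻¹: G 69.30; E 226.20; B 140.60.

6.15 mol

Step 1:
n(G) = 425.9 / 69.30 = 6.146 mol
n(E) = 1970 / 226.20 = 8.709 mol
n/ν for G = 6.146/2 = 3.073
n/ν for E = 8.709/2 = 4.355
Smallest n/ν is G → limiting reagent.
n(T) produced = (3/2) × 6.146 = 9.219 mol
Step 2:
n(T) available = 9.219 mol
n(B) = 627.0 / 140.60 = 4.459 mol
n/ν for T = 9.219/3 = 3.073
n/ν for B = 4.459/1 = 4.459
Smallest n/ν is T → limiting reagent.
n(D) = (2/3) × 9.219 = 6.146 mol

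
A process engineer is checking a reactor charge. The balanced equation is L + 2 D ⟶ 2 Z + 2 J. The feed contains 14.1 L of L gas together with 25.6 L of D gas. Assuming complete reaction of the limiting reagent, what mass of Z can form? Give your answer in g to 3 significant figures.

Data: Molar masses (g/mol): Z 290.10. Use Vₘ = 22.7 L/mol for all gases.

327 g

n(L) = 14.10 / 22.7 = 0.6211 mol
n(D) = 25.60 / 22.7 = 1.128 mol
n/ν → L: 0.6211, D: 0.5640; D is limiting.
n(Z) = (2/2) × 1.128 = 1.128 mol
mass = 1.128 × 290.10 = 327.2 g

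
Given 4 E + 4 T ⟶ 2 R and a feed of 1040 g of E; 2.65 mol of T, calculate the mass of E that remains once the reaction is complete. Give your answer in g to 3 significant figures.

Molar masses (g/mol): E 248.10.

n(E) = 1040 / 248.10 = 4.192 mol
n(T) = 2.650 mol
n/ν for E = 4.192/4 = 1.048
n/ν for T = 2.650/4 = 0.6625
Smallest n/ν is T → limiting reagent.
E consumed = (4/4) × 2.650 = 2.650 mol
E remaining = 4.192 − 2.650 = 1.542 mol
mass = 1.542 × 248.10 = 382.6 g

383 g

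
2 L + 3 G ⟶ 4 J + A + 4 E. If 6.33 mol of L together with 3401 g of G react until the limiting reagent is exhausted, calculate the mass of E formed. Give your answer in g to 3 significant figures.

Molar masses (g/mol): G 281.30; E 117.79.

1490 g

n(L) = 6.330 mol
n(G) = 3401 / 281.30 = 12.09 mol
n/ν for L = 6.330/2 = 3.165
n/ν for G = 12.09/3 = 4.030
Smallest n/ν is L → limiting reagent.
n(E) = (4/2) × 6.330 = 12.66 mol
mass = 12.66 × 117.79 = 1491 g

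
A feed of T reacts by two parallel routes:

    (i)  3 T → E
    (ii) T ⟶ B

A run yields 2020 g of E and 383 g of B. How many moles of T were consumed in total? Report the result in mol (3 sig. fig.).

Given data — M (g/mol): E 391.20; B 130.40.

n(E) = 2020 / 391.20 = 5.164 mol
n(B) = 383 / 130.40 = 2.937 mol
n(T) via (i) = (3/1)×5.164 = 15.49 mol
n(T) via (ii) = (1/1)×2.937 = 2.937 mol
total n(T) = 15.49 + 2.937 = 18.43 mol

18.4 mol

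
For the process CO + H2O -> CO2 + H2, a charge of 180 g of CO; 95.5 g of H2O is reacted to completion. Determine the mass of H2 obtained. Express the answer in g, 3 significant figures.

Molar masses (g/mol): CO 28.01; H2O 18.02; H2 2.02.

n(CO) = 180.0 / 28.01 = 6.426 mol
n(H2O) = 95.50 / 18.02 = 5.300 mol
n/ν for CO = 6.426/1 = 6.426
n/ν for H2O = 5.300/1 = 5.300
Smallest n/ν is H2O → limiting reagent.
n(H2) = (1/1) × 5.300 = 5.300 mol
mass = 5.300 × 2.02 = 10.71 g

10.7 g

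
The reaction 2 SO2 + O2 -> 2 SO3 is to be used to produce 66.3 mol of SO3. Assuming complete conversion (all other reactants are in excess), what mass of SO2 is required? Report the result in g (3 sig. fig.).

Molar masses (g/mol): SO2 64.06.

n(SO3) = 66.30 mol
n(SO2) = (2/2) × 66.30 = 66.30 mol
mass = 66.30 × 64.06 = 4247 g

4250 g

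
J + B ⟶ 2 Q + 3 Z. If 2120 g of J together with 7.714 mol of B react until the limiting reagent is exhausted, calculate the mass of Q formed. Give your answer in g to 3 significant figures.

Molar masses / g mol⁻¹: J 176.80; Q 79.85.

n(J) = 2120 / 176.80 = 11.99 mol
n(B) = 7.714 mol
n/ν → J: 11.99, B: 7.714; B is limiting.
n(Q) = (2/1) × 7.714 = 15.43 mol
mass = 15.43 × 79.85 = 1232 g

1230 g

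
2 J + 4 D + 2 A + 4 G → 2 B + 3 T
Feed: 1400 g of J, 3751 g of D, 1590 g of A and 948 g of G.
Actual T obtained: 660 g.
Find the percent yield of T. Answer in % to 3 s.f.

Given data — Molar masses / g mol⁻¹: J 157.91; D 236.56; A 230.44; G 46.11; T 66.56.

n(J) = 1400 / 157.91 = 8.866 mol
n(D) = 3751 / 236.56 = 15.86 mol
n(A) = 1590 / 230.44 = 6.900 mol
n(G) = 948.0 / 46.11 = 20.56 mol
n/ν for J = 8.866/2 = 4.433
n/ν for D = 15.86/4 = 3.965
n/ν for A = 6.900/2 = 3.450
n/ν for G = 20.56/4 = 5.140
Smallest n/ν is A → limiting reagent.
theoretical n(T) = (3/2) × 6.900 = 10.35 mol → 688.9 g
% yield = 660 / 688.9 × 100 = 95.80 %

95.8 %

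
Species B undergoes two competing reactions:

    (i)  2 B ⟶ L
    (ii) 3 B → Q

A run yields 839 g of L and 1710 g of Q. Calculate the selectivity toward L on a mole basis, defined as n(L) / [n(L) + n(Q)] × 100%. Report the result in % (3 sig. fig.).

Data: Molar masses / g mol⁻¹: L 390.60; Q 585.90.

42.4 %

n(L) = 839 / 390.60 = 2.148 mol
n(Q) = 1710 / 585.90 = 2.919 mol
selectivity = 2.148/(2.148+2.919) × 100 = 42.39 %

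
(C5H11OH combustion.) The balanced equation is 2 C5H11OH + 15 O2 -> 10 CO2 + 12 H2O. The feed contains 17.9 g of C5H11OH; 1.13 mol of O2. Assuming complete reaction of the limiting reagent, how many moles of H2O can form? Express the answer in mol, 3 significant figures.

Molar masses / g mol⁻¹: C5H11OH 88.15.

0.904 mol

n(C5H11OH) = 17.90 / 88.15 = 0.2031 mol
n(O2) = 1.130 mol
n/ν → C5H11OH: 0.1016, O2: 0.07533; O2 is limiting.
n(H2O) = (12/15) × 1.130 = 0.9040 mol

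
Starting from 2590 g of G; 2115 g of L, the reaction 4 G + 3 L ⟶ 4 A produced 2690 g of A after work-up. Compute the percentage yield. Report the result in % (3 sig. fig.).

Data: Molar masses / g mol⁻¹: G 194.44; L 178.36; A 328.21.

61.5 %

n(G) = 2590 / 194.44 = 13.32 mol
n(L) = 2115 / 178.36 = 11.86 mol
n/ν for G = 13.32/4 = 3.330
n/ν for L = 11.86/3 = 3.953
Smallest n/ν is G → limiting reagent.
theoretical n(A) = (4/4) × 13.32 = 13.32 mol → 4372 g
% yield = 2690 / 4372 × 100 = 61.53 %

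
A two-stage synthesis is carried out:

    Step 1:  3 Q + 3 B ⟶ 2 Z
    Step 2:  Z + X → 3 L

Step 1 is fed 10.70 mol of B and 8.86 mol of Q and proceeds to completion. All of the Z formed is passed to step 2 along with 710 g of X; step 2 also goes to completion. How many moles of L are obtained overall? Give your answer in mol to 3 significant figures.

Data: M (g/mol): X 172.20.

12.4 mol

Step 1:
n(B) = 10.70 mol
n(Q) = 8.860 mol
n/ν for B = 10.70/3 = 3.567
n/ν for Q = 8.860/3 = 2.953
Smallest n/ν is Q → limiting reagent.
n(Z) produced = (2/3) × 8.860 = 5.907 mol
Step 2:
n(Z) available = 5.907 mol
n(X) = 710.0 / 172.20 = 4.123 mol
n/ν for Z = 5.907/1 = 5.907
n/ν for X = 4.123/1 = 4.123
Smallest n/ν is X → limiting reagent.
n(L) = (3/1) × 4.123 = 12.37 mol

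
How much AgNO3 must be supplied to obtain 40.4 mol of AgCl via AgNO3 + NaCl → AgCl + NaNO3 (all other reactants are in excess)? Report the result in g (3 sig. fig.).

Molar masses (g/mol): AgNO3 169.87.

6860 g

n(AgCl) = 40.40 mol
n(AgNO3) = (1/1) × 40.40 = 40.40 mol
mass = 40.40 × 169.87 = 6863 g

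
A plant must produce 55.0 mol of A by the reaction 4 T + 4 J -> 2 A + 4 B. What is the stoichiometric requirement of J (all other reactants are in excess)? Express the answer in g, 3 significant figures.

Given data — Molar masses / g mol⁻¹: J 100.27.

11000 g

n(A) = 55.00 mol
n(J) = (4/2) × 55.00 = 110.0 mol
mass = 110.0 × 100.27 = 11030 g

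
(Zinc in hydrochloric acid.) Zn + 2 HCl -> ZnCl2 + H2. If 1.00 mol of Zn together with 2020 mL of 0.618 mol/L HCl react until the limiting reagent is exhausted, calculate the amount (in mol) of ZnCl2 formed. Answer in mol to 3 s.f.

0.624 mol

n(Zn) = 1.000 mol
n(HCl) = 0.618 × 2020/1000 = 1.248 mol
n/ν for Zn = 1.000/1 = 1.000
n/ν for HCl = 1.248/2 = 0.6240
Smallest n/ν is HCl → limiting reagent.
n(ZnCl2) = (1/2) × 1.248 = 0.6240 mol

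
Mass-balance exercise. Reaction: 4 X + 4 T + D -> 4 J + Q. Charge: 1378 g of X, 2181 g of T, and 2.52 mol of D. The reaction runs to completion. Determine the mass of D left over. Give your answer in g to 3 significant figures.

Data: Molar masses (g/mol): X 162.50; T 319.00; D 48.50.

39.3 g

n(X) = 1378 / 162.50 = 8.480 mol
n(T) = 2181 / 319.00 = 6.837 mol
n(D) = 2.520 mol
n/ν for X = 8.480/4 = 2.120
n/ν for T = 6.837/4 = 1.709
n/ν for D = 2.520/1 = 2.520
Smallest n/ν is T → limiting reagent.
D consumed = (1/4) × 6.837 = 1.709 mol
D remaining = 2.520 − 1.709 = 0.8110 mol
mass = 0.8110 × 48.50 = 39.33 g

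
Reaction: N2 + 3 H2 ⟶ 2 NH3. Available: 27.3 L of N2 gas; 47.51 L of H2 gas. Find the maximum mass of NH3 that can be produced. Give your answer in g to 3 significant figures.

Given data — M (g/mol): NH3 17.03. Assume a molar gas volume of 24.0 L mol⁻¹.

n(N2) = 27.30 / 24.0 = 1.138 mol
n(H2) = 47.51 / 24.0 = 1.980 mol
n/ν for N2 = 1.138/1 = 1.138
n/ν for H2 = 1.980/3 = 0.6600
Smallest n/ν is H2 → limiting reagent.
n(NH3) = (2/3) × 1.980 = 1.320 mol
mass = 1.320 × 17.03 = 22.48 g

22.5 g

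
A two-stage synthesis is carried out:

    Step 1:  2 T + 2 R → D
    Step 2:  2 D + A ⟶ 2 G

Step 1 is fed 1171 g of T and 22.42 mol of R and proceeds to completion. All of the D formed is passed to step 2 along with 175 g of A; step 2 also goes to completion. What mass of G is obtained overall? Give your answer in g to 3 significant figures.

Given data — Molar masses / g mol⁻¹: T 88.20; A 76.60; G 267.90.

Step 1:
n(T) = 1171 / 88.20 = 13.28 mol
n(R) = 22.42 mol
n/ν for T = 13.28/2 = 6.640
n/ν for R = 22.42/2 = 11.21
Smallest n/ν is T → limiting reagent.
n(D) produced = (1/2) × 13.28 = 6.640 mol
Step 2:
n(D) available = 6.640 mol
n(A) = 175.0 / 76.60 = 2.285 mol
n/ν for D = 6.640/2 = 3.320
n/ν for A = 2.285/1 = 2.285
Smallest n/ν is A → limiting reagent.
n(G) = (2/1) × 2.285 = 4.570 mol
mass = 4.570 × 267.90 = 1224 g

1220 g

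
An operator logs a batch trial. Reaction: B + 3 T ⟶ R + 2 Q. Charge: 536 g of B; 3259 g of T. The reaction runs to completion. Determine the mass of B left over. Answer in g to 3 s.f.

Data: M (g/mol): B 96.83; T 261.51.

134 g

n(B) = 536.0 / 96.83 = 5.535 mol
n(T) = 3259 / 261.51 = 12.46 mol
n/ν for B = 5.535/1 = 5.535
n/ν for T = 12.46/3 = 4.153
Smallest n/ν is T → limiting reagent.
B consumed = (1/3) × 12.46 = 4.153 mol
B remaining = 5.535 − 4.153 = 1.382 mol
mass = 1.382 × 96.83 = 133.8 g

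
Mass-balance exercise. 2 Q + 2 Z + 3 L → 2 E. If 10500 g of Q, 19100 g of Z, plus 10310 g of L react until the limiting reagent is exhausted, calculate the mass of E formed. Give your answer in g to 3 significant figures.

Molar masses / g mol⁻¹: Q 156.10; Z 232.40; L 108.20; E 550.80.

n(Q) = 10500 / 156.10 = 67.26 mol
n(Z) = 19100 / 232.40 = 82.19 mol
n(L) = 10310 / 108.20 = 95.29 mol
n/ν → Q: 33.63, Z: 41.10, L: 31.76; L is limiting.
n(E) = (2/3) × 95.29 = 63.53 mol
mass = 63.53 × 550.80 = 34990 g

35000 g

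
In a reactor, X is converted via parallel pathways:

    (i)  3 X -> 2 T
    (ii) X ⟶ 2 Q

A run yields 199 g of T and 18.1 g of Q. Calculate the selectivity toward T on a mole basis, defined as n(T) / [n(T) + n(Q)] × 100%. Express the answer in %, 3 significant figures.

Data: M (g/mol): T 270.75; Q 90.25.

n(T) = 199 / 270.75 = 0.7350 mol
n(Q) = 18.1 / 90.25 = 0.2006 mol
selectivity = 0.7350/(0.7350+0.2006) × 100 = 78.56 %

78.6 %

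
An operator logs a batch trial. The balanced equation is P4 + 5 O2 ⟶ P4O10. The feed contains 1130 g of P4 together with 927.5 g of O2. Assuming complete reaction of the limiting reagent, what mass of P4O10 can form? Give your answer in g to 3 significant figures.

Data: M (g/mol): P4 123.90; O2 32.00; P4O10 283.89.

n(P4) = 1130 / 123.90 = 9.120 mol
n(O2) = 927.5 / 32.00 = 28.98 mol
n/ν for P4 = 9.120/1 = 9.120
n/ν for O2 = 28.98/5 = 5.796
Smallest n/ν is O2 → limiting reagent.
n(P4O10) = (1/5) × 28.98 = 5.796 mol
mass = 5.796 × 283.89 = 1645 g

1650 g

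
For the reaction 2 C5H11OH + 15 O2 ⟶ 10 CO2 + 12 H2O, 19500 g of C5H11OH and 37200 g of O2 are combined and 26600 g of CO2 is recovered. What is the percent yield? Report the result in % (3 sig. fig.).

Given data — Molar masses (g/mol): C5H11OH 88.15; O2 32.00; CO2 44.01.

n(C5H11OH) = 19500 / 88.15 = 221.2 mol
n(O2) = 37200 / 32.00 = 1163 mol
n/ν for C5H11OH = 221.2/2 = 110.6
n/ν for O2 = 1163/15 = 77.53
Smallest n/ν is O2 → limiting reagent.
theoretical n(CO2) = (10/15) × 1163 = 775.3 mol → 34120 g
% yield = 26600 / 34120 × 100 = 77.96 %

78.0 %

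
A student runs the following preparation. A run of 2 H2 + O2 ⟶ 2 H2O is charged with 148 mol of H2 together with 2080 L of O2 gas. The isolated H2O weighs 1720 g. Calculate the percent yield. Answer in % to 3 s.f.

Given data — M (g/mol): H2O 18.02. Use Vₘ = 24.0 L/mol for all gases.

64.5 %

n(H2) = 148.0 mol
n(O2) = 2080 / 24.0 = 86.67 mol
n/ν for H2 = 148.0/2 = 74.00
n/ν for O2 = 86.67/1 = 86.67
Smallest n/ν is H2 → limiting reagent.
theoretical n(H2O) = (2/2) × 148.0 = 148.0 mol → 2667 g
% yield = 1720 / 2667 × 100 = 64.49 %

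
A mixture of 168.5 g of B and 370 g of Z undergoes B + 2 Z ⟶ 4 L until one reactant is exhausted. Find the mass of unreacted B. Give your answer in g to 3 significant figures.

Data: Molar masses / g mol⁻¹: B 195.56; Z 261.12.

n(B) = 168.5 / 195.56 = 0.8616 mol
n(Z) = 370.0 / 261.12 = 1.417 mol
n/ν → B: 0.8616, Z: 0.7085; Z is limiting.
B consumed = (1/2) × 1.417 = 0.7085 mol
B remaining = 0.8616 − 0.7085 = 0.1531 mol
mass = 0.1531 × 195.56 = 29.94 g

29.9 g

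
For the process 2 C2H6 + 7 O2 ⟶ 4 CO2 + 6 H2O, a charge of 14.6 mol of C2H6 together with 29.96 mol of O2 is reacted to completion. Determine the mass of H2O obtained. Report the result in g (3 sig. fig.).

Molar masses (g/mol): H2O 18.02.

463 g

n(C2H6) = 14.60 mol
n(O2) = 29.96 mol
n/ν → C2H6: 7.300, O2: 4.280; O2 is limiting.
n(H2O) = (6/7) × 29.96 = 25.68 mol
mass = 25.68 × 18.02 = 462.8 g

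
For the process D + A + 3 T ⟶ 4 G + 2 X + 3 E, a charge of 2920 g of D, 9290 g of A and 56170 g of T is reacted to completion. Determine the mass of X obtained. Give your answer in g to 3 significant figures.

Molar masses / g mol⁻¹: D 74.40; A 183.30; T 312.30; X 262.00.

20600 g

n(D) = 2920 / 74.40 = 39.25 mol
n(A) = 9290 / 183.30 = 50.68 mol
n(T) = 56170 / 312.30 = 179.9 mol
n/ν for D = 39.25/1 = 39.25
n/ν for A = 50.68/1 = 50.68
n/ν for T = 179.9/3 = 59.97
Smallest n/ν is D → limiting reagent.
n(X) = (2/1) × 39.25 = 78.50 mol
mass = 78.50 × 262.00 = 20570 g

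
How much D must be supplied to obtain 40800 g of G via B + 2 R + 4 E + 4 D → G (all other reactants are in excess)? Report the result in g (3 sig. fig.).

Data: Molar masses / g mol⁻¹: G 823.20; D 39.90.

n(G) = 40800 / 823.20 = 49.56 mol
n(D) = (4/1) × 49.56 = 198.2 mol
mass = 198.2 × 39.90 = 7908 g

7910 g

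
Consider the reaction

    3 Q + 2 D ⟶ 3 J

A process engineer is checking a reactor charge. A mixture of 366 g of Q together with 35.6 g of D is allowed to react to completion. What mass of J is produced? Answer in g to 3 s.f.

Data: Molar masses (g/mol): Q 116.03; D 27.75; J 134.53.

n(Q) = 366.0 / 116.03 = 3.154 mol
n(D) = 35.60 / 27.75 = 1.283 mol
n/ν → Q: 1.051, D: 0.6415; D is limiting.
n(J) = (3/2) × 1.283 = 1.925 mol
mass = 1.925 × 134.53 = 259.0 g

259 g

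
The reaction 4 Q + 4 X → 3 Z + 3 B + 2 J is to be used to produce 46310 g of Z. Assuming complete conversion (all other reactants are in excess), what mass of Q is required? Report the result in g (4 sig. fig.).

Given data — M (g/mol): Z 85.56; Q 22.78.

n(Z) = 46310 / 85.56 = 541.3 mol
n(Q) = (4/3) × 541.3 = 721.7 mol
mass = 721.7 × 22.78 = 16440 g

16440 g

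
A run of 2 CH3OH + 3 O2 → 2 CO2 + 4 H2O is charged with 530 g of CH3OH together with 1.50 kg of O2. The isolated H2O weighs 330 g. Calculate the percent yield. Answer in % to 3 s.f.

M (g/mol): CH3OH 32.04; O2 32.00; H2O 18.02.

n(CH3OH) = 530.0 / 32.04 = 16.54 mol
n(O2) = 1.500×1000 / 32.00 = 46.88 mol
n/ν for CH3OH = 16.54/2 = 8.270
n/ν for O2 = 46.88/3 = 15.63
Smallest n/ν is CH3OH → limiting reagent.
theoretical n(H2O) = (4/2) × 16.54 = 33.08 mol → 596.1 g
% yield = 330 / 596.1 × 100 = 55.36 %

55.4 %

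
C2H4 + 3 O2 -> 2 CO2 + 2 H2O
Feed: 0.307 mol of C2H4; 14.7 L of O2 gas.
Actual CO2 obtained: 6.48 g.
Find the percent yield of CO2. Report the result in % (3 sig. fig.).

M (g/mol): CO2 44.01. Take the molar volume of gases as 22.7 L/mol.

34.1 %

n(C2H4) = 0.3070 mol
n(O2) = 14.70 / 22.7 = 0.6476 mol
n/ν → C2H4: 0.3070, O2: 0.2159; O2 is limiting.
theoretical n(CO2) = (2/3) × 0.6476 = 0.4317 mol → 19.00 g
% yield = 6.48 / 19.00 × 100 = 34.11 %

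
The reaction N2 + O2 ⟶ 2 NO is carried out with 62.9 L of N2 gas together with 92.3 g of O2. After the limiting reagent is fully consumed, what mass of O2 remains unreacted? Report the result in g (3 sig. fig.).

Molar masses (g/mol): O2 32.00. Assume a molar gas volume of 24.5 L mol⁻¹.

10.1 g

n(N2) = 62.90 / 24.5 = 2.567 mol
n(O2) = 92.30 / 32.00 = 2.884 mol
n/ν → N2: 2.567, O2: 2.884; N2 is limiting.
O2 consumed = (1/1) × 2.567 = 2.567 mol
O2 remaining = 2.884 − 2.567 = 0.3170 mol
mass = 0.3170 × 32.00 = 10.14 g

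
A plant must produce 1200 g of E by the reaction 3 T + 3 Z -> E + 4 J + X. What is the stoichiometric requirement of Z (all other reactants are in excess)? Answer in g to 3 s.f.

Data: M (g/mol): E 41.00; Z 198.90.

17500 g

n(E) = 1200 / 41.00 = 29.27 mol
n(Z) = (3/1) × 29.27 = 87.81 mol
mass = 87.81 × 198.90 = 17470 g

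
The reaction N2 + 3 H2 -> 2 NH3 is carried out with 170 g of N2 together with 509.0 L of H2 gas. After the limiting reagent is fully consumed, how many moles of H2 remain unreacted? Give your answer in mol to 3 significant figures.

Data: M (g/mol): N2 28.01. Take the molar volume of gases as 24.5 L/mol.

n(N2) = 170.0 / 28.01 = 6.069 mol
n(H2) = 509.0 / 24.5 = 20.78 mol
n/ν → N2: 6.069, H2: 6.927; N2 is limiting.
H2 consumed = (3/1) × 6.069 = 18.21 mol
H2 remaining = 20.78 − 18.21 = 2.570 mol

2.57 mol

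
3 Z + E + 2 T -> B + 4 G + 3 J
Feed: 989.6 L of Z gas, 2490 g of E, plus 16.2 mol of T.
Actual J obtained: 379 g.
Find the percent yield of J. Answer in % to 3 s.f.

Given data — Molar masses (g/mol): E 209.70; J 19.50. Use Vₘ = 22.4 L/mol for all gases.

80.0 %

n(Z) = 989.6 / 22.4 = 44.18 mol
n(E) = 2490 / 209.70 = 11.87 mol
n(T) = 16.20 mol
n/ν for Z = 44.18/3 = 14.73
n/ν for E = 11.87/1 = 11.87
n/ν for T = 16.20/2 = 8.100
Smallest n/ν is T → limiting reagent.
theoretical n(J) = (3/2) × 16.20 = 24.30 mol → 473.9 g
% yield = 379 / 473.9 × 100 = 79.97 %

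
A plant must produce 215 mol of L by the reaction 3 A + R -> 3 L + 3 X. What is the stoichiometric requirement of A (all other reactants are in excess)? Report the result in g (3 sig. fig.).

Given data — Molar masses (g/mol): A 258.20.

n(L) = 215.0 mol
n(A) = (3/3) × 215.0 = 215.0 mol
mass = 215.0 × 258.20 = 55510 g

55500 g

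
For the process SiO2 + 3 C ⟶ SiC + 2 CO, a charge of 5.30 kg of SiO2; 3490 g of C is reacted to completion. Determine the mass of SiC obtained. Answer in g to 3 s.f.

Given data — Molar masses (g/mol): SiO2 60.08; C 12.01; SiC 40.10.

n(SiO2) = 5.300×1000 / 60.08 = 88.22 mol
n(C) = 3490 / 12.01 = 290.6 mol
n/ν for SiO2 = 88.22/1 = 88.22
n/ν for C = 290.6/3 = 96.87
Smallest n/ν is SiO2 → limiting reagent.
n(SiC) = (1/1) × 88.22 = 88.22 mol
mass = 88.22 × 40.10 = 3538 g

3540 g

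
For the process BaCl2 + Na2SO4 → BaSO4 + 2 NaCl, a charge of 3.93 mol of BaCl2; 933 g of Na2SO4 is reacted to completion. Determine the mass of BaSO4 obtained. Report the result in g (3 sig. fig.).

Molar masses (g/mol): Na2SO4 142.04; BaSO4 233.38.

n(BaCl2) = 3.930 mol
n(Na2SO4) = 933.0 / 142.04 = 6.569 mol
n/ν → BaCl2: 3.930, Na2SO4: 6.569; BaCl2 is limiting.
n(BaSO4) = (1/1) × 3.930 = 3.930 mol
mass = 3.930 × 233.38 = 917.2 g

917 g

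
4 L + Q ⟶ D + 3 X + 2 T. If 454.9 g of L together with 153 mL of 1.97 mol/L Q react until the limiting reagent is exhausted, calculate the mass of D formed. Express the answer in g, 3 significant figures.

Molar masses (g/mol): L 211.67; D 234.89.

70.8 g

n(L) = 454.9 / 211.67 = 2.149 mol
n(Q) = 1.97 × 153.0/1000 = 0.3014 mol
n/ν for L = 2.149/4 = 0.5373
n/ν for Q = 0.3014/1 = 0.3014
Smallest n/ν is Q → limiting reagent.
n(D) = (1/1) × 0.3014 = 0.3014 mol
mass = 0.3014 × 234.89 = 70.80 g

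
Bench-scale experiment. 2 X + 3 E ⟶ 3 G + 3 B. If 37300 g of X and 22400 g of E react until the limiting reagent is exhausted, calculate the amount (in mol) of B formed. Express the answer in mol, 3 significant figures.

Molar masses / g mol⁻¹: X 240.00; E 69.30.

n(X) = 37300 / 240.00 = 155.4 mol
n(E) = 22400 / 69.30 = 323.2 mol
n/ν → X: 77.70, E: 107.7; X is limiting.
n(B) = (3/2) × 155.4 = 233.1 mol

233 mol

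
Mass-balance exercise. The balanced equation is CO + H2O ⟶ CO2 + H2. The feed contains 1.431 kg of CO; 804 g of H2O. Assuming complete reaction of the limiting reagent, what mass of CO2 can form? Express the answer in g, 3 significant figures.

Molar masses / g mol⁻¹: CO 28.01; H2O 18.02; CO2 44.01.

n(CO) = 1.431×1000 / 28.01 = 51.09 mol
n(H2O) = 804.0 / 18.02 = 44.62 mol
n/ν → CO: 51.09, H2O: 44.62; H2O is limiting.
n(CO2) = (1/1) × 44.62 = 44.62 mol
mass = 44.62 × 44.01 = 1964 g

1960 g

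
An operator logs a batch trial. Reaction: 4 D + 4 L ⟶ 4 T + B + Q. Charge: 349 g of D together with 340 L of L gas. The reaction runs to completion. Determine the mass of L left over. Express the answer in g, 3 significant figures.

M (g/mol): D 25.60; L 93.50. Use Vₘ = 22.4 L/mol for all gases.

n(D) = 349.0 / 25.60 = 13.63 mol
n(L) = 340.0 / 22.4 = 15.18 mol
n/ν → D: 3.408, L: 3.795; D is limiting.
L consumed = (4/4) × 13.63 = 13.63 mol
L remaining = 15.18 − 13.63 = 1.550 mol
mass = 1.550 × 93.50 = 144.9 g

145 g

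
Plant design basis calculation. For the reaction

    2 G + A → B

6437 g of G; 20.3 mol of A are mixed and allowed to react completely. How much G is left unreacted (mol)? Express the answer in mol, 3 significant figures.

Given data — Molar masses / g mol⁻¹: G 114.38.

15.7 mol

n(G) = 6437 / 114.38 = 56.28 mol
n(A) = 20.30 mol
n/ν for G = 56.28/2 = 28.14
n/ν for A = 20.30/1 = 20.30
Smallest n/ν is A → limiting reagent.
G consumed = (2/1) × 20.30 = 40.60 mol
G remaining = 56.28 − 40.60 = 15.68 mol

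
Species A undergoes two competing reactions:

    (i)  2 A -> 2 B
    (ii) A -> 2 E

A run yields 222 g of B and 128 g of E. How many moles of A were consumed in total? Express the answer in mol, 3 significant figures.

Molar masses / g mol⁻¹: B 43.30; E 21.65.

8.08 mol

n(B) = 222 / 43.30 = 5.127 mol
n(E) = 128 / 21.65 = 5.912 mol
n(A) via (i) = (2/2)×5.127 = 5.127 mol
n(A) via (ii) = (1/2)×5.912 = 2.956 mol
total n(A) = 5.127 + 2.956 = 8.083 mol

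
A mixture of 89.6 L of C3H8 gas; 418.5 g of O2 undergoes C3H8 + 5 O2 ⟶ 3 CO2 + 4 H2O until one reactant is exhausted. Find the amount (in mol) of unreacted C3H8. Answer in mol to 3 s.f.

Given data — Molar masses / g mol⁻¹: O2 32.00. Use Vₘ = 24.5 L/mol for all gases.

n(C3H8) = 89.60 / 24.5 = 3.657 mol
n(O2) = 418.5 / 32.00 = 13.08 mol
n/ν for C3H8 = 3.657/1 = 3.657
n/ν for O2 = 13.08/5 = 2.616
Smallest n/ν is O2 → limiting reagent.
C3H8 consumed = (1/5) × 13.08 = 2.616 mol
C3H8 remaining = 3.657 − 2.616 = 1.041 mol

1.04 mol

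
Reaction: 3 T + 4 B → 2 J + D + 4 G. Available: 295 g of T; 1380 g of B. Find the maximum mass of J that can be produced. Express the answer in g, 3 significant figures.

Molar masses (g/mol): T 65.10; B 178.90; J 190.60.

576 g

n(T) = 295.0 / 65.10 = 4.531 mol
n(B) = 1380 / 178.90 = 7.714 mol
n/ν for T = 4.531/3 = 1.510
n/ν for B = 7.714/4 = 1.929
Smallest n/ν is T → limiting reagent.
n(J) = (2/3) × 4.531 = 3.021 mol
mass = 3.021 × 190.60 = 575.8 g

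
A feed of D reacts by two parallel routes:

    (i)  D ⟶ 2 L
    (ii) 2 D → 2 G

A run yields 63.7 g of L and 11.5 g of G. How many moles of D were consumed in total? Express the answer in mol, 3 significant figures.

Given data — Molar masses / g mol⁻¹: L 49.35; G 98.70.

0.762 mol

n(L) = 63.7 / 49.35 = 1.291 mol
n(G) = 11.5 / 98.70 = 0.1165 mol
n(D) via (i) = (1/2)×1.291 = 0.6455 mol
n(D) via (ii) = (2/2)×0.1165 = 0.1165 mol
total n(D) = 0.6455 + 0.1165 = 0.7620 mol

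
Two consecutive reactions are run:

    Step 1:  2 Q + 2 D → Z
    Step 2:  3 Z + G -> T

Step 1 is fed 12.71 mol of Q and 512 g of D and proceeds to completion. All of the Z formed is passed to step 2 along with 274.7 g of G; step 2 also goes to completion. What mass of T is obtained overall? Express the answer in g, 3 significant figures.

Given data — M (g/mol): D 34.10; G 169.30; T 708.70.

1150 g

Step 1:
n(Q) = 12.71 mol
n(D) = 512.0 / 34.10 = 15.01 mol
n/ν for Q = 12.71/2 = 6.355
n/ν for D = 15.01/2 = 7.505
Smallest n/ν is Q → limiting reagent.
n(Z) produced = (1/2) × 12.71 = 6.355 mol
Step 2:
n(Z) available = 6.355 mol
n(G) = 274.7 / 169.30 = 1.623 mol
n/ν for Z = 6.355/3 = 2.118
n/ν for G = 1.623/1 = 1.623
Smallest n/ν is G → limiting reagent.
n(T) = (1/1) × 1.623 = 1.623 mol
mass = 1.623 × 708.70 = 1150 g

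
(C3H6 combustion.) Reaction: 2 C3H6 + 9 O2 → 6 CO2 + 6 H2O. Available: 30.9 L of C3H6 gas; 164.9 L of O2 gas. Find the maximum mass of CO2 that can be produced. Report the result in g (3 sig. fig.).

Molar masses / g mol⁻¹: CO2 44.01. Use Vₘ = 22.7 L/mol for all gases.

180 g

n(C3H6) = 30.90 / 22.7 = 1.361 mol
n(O2) = 164.9 / 22.7 = 7.264 mol
n/ν → C3H6: 0.6805, O2: 0.8071; C3H6 is limiting.
n(CO2) = (6/2) × 1.361 = 4.083 mol
mass = 4.083 × 44.01 = 179.7 g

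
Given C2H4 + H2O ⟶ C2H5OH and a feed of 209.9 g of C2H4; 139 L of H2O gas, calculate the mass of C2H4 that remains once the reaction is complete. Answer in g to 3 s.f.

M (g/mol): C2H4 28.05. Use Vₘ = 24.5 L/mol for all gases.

n(C2H4) = 209.9 / 28.05 = 7.483 mol
n(H2O) = 139.0 / 24.5 = 5.673 mol
n/ν for C2H4 = 7.483/1 = 7.483
n/ν for H2O = 5.673/1 = 5.673
Smallest n/ν is H2O → limiting reagent.
C2H4 consumed = (1/1) × 5.673 = 5.673 mol
C2H4 remaining = 7.483 − 5.673 = 1.810 mol
mass = 1.810 × 28.05 = 50.77 g

50.8 g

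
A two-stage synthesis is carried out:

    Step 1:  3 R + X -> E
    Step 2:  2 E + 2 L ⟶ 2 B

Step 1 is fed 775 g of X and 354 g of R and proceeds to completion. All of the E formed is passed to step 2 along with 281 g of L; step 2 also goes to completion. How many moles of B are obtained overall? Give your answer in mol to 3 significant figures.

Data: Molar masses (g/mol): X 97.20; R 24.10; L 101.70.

Step 1:
n(X) = 775.0 / 97.20 = 7.973 mol
n(R) = 354.0 / 24.10 = 14.69 mol
n/ν for X = 7.973/1 = 7.973
n/ν for R = 14.69/3 = 4.897
Smallest n/ν is R → limiting reagent.
n(E) produced = (1/3) × 14.69 = 4.897 mol
Step 2:
n(E) available = 4.897 mol
n(L) = 281.0 / 101.70 = 2.763 mol
n/ν for E = 4.897/2 = 2.449
n/ν for L = 2.763/2 = 1.382
Smallest n/ν is L → limiting reagent.
n(B) = (2/2) × 2.763 = 2.763 mol

2.76 mol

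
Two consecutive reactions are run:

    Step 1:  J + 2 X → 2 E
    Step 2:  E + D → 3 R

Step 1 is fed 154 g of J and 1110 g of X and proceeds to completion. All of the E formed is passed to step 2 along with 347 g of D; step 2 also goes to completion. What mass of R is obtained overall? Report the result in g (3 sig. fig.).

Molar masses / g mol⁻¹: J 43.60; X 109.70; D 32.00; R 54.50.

1160 g

Step 1:
n(J) = 154.0 / 43.60 = 3.532 mol
n(X) = 1110 / 109.70 = 10.12 mol
n/ν for J = 3.532/1 = 3.532
n/ν for X = 10.12/2 = 5.060
Smallest n/ν is J → limiting reagent.
n(E) produced = (2/1) × 3.532 = 7.064 mol
Step 2:
n(E) available = 7.064 mol
n(D) = 347.0 / 32.00 = 10.84 mol
n/ν for E = 7.064/1 = 7.064
n/ν for D = 10.84/1 = 10.84
Smallest n/ν is E → limiting reagent.
n(R) = (3/1) × 7.064 = 21.19 mol
mass = 21.19 × 54.50 = 1155 g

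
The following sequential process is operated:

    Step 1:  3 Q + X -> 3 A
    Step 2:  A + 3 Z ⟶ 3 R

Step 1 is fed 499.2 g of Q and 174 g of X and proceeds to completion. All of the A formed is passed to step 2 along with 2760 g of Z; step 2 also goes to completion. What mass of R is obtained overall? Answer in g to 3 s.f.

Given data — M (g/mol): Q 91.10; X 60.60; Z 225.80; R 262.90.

3210 g

Step 1:
n(Q) = 499.2 / 91.10 = 5.480 mol
n(X) = 174.0 / 60.60 = 2.871 mol
n/ν for Q = 5.480/3 = 1.827
n/ν for X = 2.871/1 = 2.871
Smallest n/ν is Q → limiting reagent.
n(A) produced = (3/3) × 5.480 = 5.480 mol
Step 2:
n(A) available = 5.480 mol
n(Z) = 2760 / 225.80 = 12.22 mol
n/ν for A = 5.480/1 = 5.480
n/ν for Z = 12.22/3 = 4.073
Smallest n/ν is Z → limiting reagent.
n(R) = (3/3) × 12.22 = 12.22 mol
mass = 12.22 × 262.90 = 3213 g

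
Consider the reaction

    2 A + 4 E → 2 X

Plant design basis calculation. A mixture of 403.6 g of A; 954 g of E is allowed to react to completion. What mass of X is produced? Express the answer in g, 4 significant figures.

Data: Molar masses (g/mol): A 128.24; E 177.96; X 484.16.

1298 g

n(A) = 403.6 / 128.24 = 3.147 mol
n(E) = 954.0 / 177.96 = 5.361 mol
n/ν → A: 1.574, E: 1.340; E is limiting.
n(X) = (2/4) × 5.361 = 2.681 mol
mass = 2.681 × 484.16 = 1298 g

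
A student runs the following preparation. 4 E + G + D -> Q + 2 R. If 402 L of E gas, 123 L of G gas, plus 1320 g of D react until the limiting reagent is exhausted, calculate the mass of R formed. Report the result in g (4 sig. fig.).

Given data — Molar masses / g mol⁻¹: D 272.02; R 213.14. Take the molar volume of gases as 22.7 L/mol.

n(E) = 402.0 / 22.7 = 17.71 mol
n(G) = 123.0 / 22.7 = 5.419 mol
n(D) = 1320 / 272.02 = 4.853 mol
n/ν for E = 17.71/4 = 4.428
n/ν for G = 5.419/1 = 5.419
n/ν for D = 4.853/1 = 4.853
Smallest n/ν is E → limiting reagent.
n(R) = (2/4) × 17.71 = 8.855 mol
mass = 8.855 × 213.14 = 1887 g

1887 g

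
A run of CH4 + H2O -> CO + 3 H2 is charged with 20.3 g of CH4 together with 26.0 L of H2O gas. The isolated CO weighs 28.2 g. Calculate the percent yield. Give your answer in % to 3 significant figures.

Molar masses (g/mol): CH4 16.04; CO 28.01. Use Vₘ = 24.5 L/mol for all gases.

94.9 %

n(CH4) = 20.30 / 16.04 = 1.266 mol
n(H2O) = 26.00 / 24.5 = 1.061 mol
n/ν for CH4 = 1.266/1 = 1.266
n/ν for H2O = 1.061/1 = 1.061
Smallest n/ν is H2O → limiting reagent.
theoretical n(CO) = (1/1) × 1.061 = 1.061 mol → 29.72 g
% yield = 28.2 / 29.72 × 100 = 94.89 %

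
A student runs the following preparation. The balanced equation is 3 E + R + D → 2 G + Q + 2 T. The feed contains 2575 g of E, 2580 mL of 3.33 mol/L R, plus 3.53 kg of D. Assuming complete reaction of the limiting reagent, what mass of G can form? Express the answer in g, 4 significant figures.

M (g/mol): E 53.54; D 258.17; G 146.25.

2513 g

n(E) = 2575 / 53.54 = 48.09 mol
n(R) = 3.33 × 2580/1000 = 8.591 mol
n(D) = 3.530×1000 / 258.17 = 13.67 mol
n/ν for E = 48.09/3 = 16.03
n/ν for R = 8.591/1 = 8.591
n/ν for D = 13.67/1 = 13.67
Smallest n/ν is R → limiting reagent.
n(G) = (2/1) × 8.591 = 17.18 mol
mass = 17.18 × 146.25 = 2513 g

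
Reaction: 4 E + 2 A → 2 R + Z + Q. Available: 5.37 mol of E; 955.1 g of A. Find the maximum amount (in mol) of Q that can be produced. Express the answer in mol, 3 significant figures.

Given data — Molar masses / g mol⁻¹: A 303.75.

n(E) = 5.370 mol
n(A) = 955.1 / 303.75 = 3.144 mol
n/ν for E = 5.370/4 = 1.343
n/ν for A = 3.144/2 = 1.572
Smallest n/ν is E → limiting reagent.
n(Q) = (1/4) × 5.370 = 1.343 mol

1.34 mol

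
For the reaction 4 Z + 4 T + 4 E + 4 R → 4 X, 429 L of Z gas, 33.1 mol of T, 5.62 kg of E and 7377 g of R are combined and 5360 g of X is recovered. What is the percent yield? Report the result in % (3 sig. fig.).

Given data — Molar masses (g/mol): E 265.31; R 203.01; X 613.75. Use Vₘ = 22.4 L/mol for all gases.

45.6 %

n(Z) = 429.0 / 22.4 = 19.15 mol
n(T) = 33.10 mol
n(E) = 5.620×1000 / 265.31 = 21.18 mol
n(R) = 7377 / 203.01 = 36.34 mol
n/ν → Z: 4.788, T: 8.275, E: 5.295, R: 9.085; Z is limiting.
theoretical n(X) = (4/4) × 19.15 = 19.15 mol → 11750 g
% yield = 5360 / 11750 × 100 = 45.62 %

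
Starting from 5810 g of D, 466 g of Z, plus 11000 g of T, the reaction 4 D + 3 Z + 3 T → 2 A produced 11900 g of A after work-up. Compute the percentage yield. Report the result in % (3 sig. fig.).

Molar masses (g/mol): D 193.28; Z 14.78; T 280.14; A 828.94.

95.5 %

n(D) = 5810 / 193.28 = 30.06 mol
n(Z) = 466.0 / 14.78 = 31.53 mol
n(T) = 11000 / 280.14 = 39.27 mol
n/ν for D = 30.06/4 = 7.515
n/ν for Z = 31.53/3 = 10.51
n/ν for T = 39.27/3 = 13.09
Smallest n/ν is D → limiting reagent.
theoretical n(A) = (2/4) × 30.06 = 15.03 mol → 12460 g
% yield = 11900 / 12460 × 100 = 95.51 %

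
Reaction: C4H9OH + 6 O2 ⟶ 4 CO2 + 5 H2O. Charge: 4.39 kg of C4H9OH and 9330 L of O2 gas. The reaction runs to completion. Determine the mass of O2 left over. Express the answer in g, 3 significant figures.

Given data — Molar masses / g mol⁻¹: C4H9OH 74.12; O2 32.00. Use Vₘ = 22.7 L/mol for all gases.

n(C4H9OH) = 4.390×1000 / 74.12 = 59.23 mol
n(O2) = 9330 / 22.7 = 411.0 mol
n/ν → C4H9OH: 59.23, O2: 68.50; C4H9OH is limiting.
O2 consumed = (6/1) × 59.23 = 355.4 mol
O2 remaining = 411.0 − 355.4 = 55.60 mol
mass = 55.60 × 32.00 = 1779 g

1780 g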